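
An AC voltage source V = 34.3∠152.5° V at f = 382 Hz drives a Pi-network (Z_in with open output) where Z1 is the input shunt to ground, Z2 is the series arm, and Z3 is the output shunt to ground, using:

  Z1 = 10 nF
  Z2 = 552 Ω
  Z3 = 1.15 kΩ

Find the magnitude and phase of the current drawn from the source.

Step 1 — Angular frequency: ω = 2π·f = 2π·382 = 2400 rad/s.
Step 2 — Component impedances:
  Z1: Z = 1/(jωC) = -j/(ω·C) = 0 - j4.166e+04 Ω
  Z2: Z = R = 552 Ω
  Z3: Z = R = 1150 Ω
Step 3 — With open output, the series arm Z2 and the output shunt Z3 appear in series to ground: Z2 + Z3 = 1702 Ω.
Step 4 — Parallel with input shunt Z1: Z_in = Z1 || (Z2 + Z3) = 1699 - j69.41 Ω = 1701∠-2.3° Ω.
Step 5 — Source phasor: V = 34.3∠152.5° V = -30.42 + j15.84 V.
Step 6 — Ohm's law: I = V / Z_total = (-30.42 + j15.84) / (1699 - j69.41) = -0.01826 + j0.008575 A.
Step 7 — Convert to polar: |I| = 0.02017 A, ∠I = 154.8°.

I = 0.02017∠154.8° A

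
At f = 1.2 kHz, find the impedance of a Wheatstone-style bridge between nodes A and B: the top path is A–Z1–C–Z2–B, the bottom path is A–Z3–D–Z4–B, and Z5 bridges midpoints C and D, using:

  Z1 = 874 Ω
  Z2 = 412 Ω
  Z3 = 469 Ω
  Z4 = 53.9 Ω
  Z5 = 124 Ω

Step 1 — Angular frequency: ω = 2π·f = 2π·1200 = 7540 rad/s.
Step 2 — Component impedances:
  Z1: Z = R = 874 Ω
  Z2: Z = R = 412 Ω
  Z3: Z = R = 469 Ω
  Z4: Z = R = 53.9 Ω
  Z5: Z = R = 124 Ω
Step 3 — Bridge requires nodal analysis (the Z5 bridge couples midpoints C and D, so the two paths cannot be reduced to a simple series/parallel combination). Setting node B to ground and injecting 1 A at node A, the 3-node admittance system at A, C, D solves to V_A = Z_AB = 357.9 Ω = 357.9∠0.0° Ω.

Z = 357.9 Ω = 357.9∠0.0° Ω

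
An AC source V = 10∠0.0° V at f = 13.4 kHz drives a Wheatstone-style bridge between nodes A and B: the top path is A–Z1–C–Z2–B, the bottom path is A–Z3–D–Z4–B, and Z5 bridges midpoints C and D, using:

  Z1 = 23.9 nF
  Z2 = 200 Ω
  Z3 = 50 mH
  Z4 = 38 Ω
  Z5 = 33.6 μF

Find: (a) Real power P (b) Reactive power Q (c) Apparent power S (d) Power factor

Step 1 — Angular frequency: ω = 2π·f = 2π·1.34e+04 = 8.419e+04 rad/s.
Step 2 — Component impedances:
  Z1: Z = 1/(jωC) = -j/(ω·C) = 0 - j497 Ω
  Z2: Z = R = 200 Ω
  Z3: Z = jωL = j·8.419e+04·0.05 = 0 + j4210 Ω
  Z4: Z = R = 38 Ω
  Z5: Z = 1/(jωC) = -j/(ω·C) = 0 - j0.3535 Ω
Step 3 — Bridge requires nodal analysis (the Z5 bridge couples midpoints C and D, so the two paths cannot be reduced to a simple series/parallel combination). Setting node B to ground and injecting 1 A at node A, the 3-node admittance system at A, C, D solves to V_A = Z_AB = 31.93 - j563.8 Ω = 564.7∠-86.8° Ω.
Step 4 — Source phasor: V = 10∠0.0° V = 10 V.
Step 5 — Current: I = V / Z = 0.001001 + j0.01768 A = 0.01771∠86.8° A.
Step 6 — Complex power: S = V·I* = 0.01001 - j0.1768 VA.
Step 7 — Real power: P = Re(S) = 0.01001 W.
Step 8 — Reactive power: Q = Im(S) = -0.1768 VAR.
Step 9 — Apparent power: |S| = 0.1771 VA.
Step 10 — Power factor: PF = P/|S| = 0.05655 (leading).

(a) P = 0.01001 W  (b) Q = -0.1768 VAR  (c) S = 0.1771 VA  (d) PF = 0.05655 (leading)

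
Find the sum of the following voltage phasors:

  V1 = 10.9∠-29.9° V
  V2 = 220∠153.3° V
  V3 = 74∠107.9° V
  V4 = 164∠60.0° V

Step 1 — Convert each phasor to rectangular form:
  V1 = 10.9·(cos(-29.9°) + j·sin(-29.9°)) = 9.449 - j5.434 V
  V2 = 220·(cos(153.3°) + j·sin(153.3°)) = -196.5 + j98.85 V
  V3 = 74·(cos(107.9°) + j·sin(107.9°)) = -22.74 + j70.42 V
  V4 = 164·(cos(60.0°) + j·sin(60.0°)) = 82 + j142 V
Step 2 — Sum components: V_total = -127.8 + j305.9 V.
Step 3 — Convert to polar: |V_total| = 331.5 V, ∠V_total = 112.7°.

V_total = 331.5∠112.7° V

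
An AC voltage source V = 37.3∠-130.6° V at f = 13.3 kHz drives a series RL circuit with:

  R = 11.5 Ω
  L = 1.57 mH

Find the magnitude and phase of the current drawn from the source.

Step 1 — Angular frequency: ω = 2π·f = 2π·1.33e+04 = 8.357e+04 rad/s.
Step 2 — Component impedances:
  R: Z = R = 11.5 Ω
  L: Z = jωL = j·8.357e+04·0.00157 = 0 + j131.2 Ω
Step 3 — Series combination: Z_total = R + L = 11.5 + j131.2 Ω = 131.7∠85.0° Ω.
Step 4 — Source phasor: V = 37.3∠-130.6° V = -24.27 - j28.32 V.
Step 5 — Ohm's law: I = V / Z_total = (-24.27 - j28.32) / (11.5 + j131.2) = -0.2303 + j0.1648 A.
Step 6 — Convert to polar: |I| = 0.2832 A, ∠I = 144.4°.

I = 0.2832∠144.4° A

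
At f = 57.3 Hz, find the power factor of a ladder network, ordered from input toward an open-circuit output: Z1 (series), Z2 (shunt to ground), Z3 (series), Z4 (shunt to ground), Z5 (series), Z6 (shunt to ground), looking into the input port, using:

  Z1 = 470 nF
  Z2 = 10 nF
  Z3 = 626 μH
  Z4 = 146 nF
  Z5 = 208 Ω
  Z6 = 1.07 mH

Step 1 — Angular frequency: ω = 2π·f = 2π·57.3 = 360 rad/s.
Step 2 — Component impedances:
  Z1: Z = 1/(jωC) = -j/(ω·C) = 0 - j5910 Ω
  Z2: Z = 1/(jωC) = -j/(ω·C) = 0 - j2.778e+05 Ω
  Z3: Z = jωL = j·360·0.000626 = 0 + j0.2254 Ω
  Z4: Z = 1/(jωC) = -j/(ω·C) = 0 - j1.902e+04 Ω
  Z5: Z = R = 208 Ω
  Z6: Z = jωL = j·360·0.00107 = 0 + j0.3852 Ω
Step 3 — Ladder network (open output): work backward from the far end, alternating series and parallel combinations. Z_in = 208 - j5912 Ω = 5915∠-88.0° Ω.
Step 4 — Power factor: PF = cos(φ) = Re(Z)/|Z| = 208/5915 = 0.03516.
Step 5 — Type: Im(Z) = -5912 ⇒ leading (phase φ = -88.0°).

PF = 0.03516 (leading, φ = -88.0°)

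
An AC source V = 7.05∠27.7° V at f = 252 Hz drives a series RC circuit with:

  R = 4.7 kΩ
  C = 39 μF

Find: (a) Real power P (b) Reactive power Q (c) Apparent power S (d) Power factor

Step 1 — Angular frequency: ω = 2π·f = 2π·252 = 1583 rad/s.
Step 2 — Component impedances:
  R: Z = R = 4700 Ω
  C: Z = 1/(jωC) = -j/(ω·C) = 0 - j16.19 Ω
Step 3 — Series combination: Z_total = R + C = 4700 - j16.19 Ω = 4700∠-0.2° Ω.
Step 4 — Source phasor: V = 7.05∠27.7° V = 6.242 + j3.277 V.
Step 5 — Current: I = V / Z = 0.001326 + j0.0007018 A = 0.0015∠27.9° A.
Step 6 — Complex power: S = V·I* = 0.01057 - j3.644e-05 VA.
Step 7 — Real power: P = Re(S) = 0.01057 W.
Step 8 — Reactive power: Q = Im(S) = -3.644e-05 VAR.
Step 9 — Apparent power: |S| = 0.01057 VA.
Step 10 — Power factor: PF = P/|S| = 1 (leading).

(a) P = 0.01057 W  (b) Q = -3.644e-05 VAR  (c) S = 0.01057 VA  (d) PF = 1 (leading)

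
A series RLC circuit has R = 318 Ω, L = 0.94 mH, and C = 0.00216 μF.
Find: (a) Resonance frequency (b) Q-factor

Step 1 — Resonance condition Im(Z)=0 gives ω₀ = 1/√(LC).
Step 2 — ω₀ = 1/√(0.00094·2.16e-09) = 7.018e+05 rad/s.
Step 3 — f₀ = ω₀/(2π) = 1.117e+05 Hz.
Step 4 — Series Q: Q = ω₀L/R = 7.018e+05·0.00094/318 = 2.074.

(a) f₀ = 1.117e+05 Hz  (b) Q = 2.074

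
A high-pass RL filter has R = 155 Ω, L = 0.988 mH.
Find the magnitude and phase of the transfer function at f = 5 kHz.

Step 1 — Angular frequency: ω = 2π·5000 = 3.142e+04 rad/s.
Step 2 — Transfer function: H(jω) = jωL/(R + jωL).
Step 3 — Numerator jωL = j·31.04; denominator R + jωL = 155 + j31.04.
Step 4 — H = 0.03855 + j0.1925.
Step 5 — Magnitude: |H| = 0.1964 (-14.1 dB); phase: φ = 78.7°.

|H| = 0.1964 (-14.1 dB), φ = 78.7°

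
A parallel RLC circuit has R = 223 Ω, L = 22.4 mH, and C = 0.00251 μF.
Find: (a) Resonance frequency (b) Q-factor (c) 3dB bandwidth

Step 1 — Resonance: ω₀ = 1/√(LC) = 1/√(0.0224·2.51e-09) = 1.334e+05 rad/s.
Step 2 — f₀ = ω₀/(2π) = 2.123e+04 Hz.
Step 3 — Parallel Q: Q = R/(ω₀L) = 223/(1.334e+05·0.0224) = 0.07465.
Step 4 — Bandwidth: Δω = ω₀/Q = 1.787e+06 rad/s; BW = Δω/(2π) = 2.843e+05 Hz.

(a) f₀ = 2.123e+04 Hz  (b) Q = 0.07465  (c) BW = 2.843e+05 Hz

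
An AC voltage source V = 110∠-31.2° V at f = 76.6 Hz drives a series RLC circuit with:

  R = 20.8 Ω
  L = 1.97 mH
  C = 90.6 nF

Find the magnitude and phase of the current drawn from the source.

Step 1 — Angular frequency: ω = 2π·f = 2π·76.6 = 481.3 rad/s.
Step 2 — Component impedances:
  R: Z = R = 20.8 Ω
  L: Z = jωL = j·481.3·0.00197 = 0 + j0.9481 Ω
  C: Z = 1/(jωC) = -j/(ω·C) = 0 - j2.293e+04 Ω
Step 3 — Series combination: Z_total = R + L + C = 20.8 - j2.293e+04 Ω = 2.293e+04∠-89.9° Ω.
Step 4 — Source phasor: V = 110∠-31.2° V = 94.09 - j56.98 V.
Step 5 — Ohm's law: I = V / Z_total = (94.09 - j56.98) / (20.8 - j2.293e+04) = 0.002489 + j0.004101 A.
Step 6 — Convert to polar: |I| = 0.004797 A, ∠I = 58.7°.

I = 0.004797∠58.7° A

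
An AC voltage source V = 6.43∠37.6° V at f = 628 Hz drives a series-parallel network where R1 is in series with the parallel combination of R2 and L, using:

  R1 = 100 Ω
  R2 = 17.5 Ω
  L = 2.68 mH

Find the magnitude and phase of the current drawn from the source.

Step 1 — Angular frequency: ω = 2π·f = 2π·628 = 3946 rad/s.
Step 2 — Component impedances:
  R1: Z = R = 100 Ω
  R2: Z = R = 17.5 Ω
  L: Z = jωL = j·3946·0.00268 = 0 + j10.57 Ω
Step 3 — Parallel branch: R2 || L = 1/(1/R2 + 1/L) = 4.681 + j7.746 Ω.
Step 4 — Series with R1: Z_total = R1 + (R2 || L) = 104.7 + j7.746 Ω = 105∠4.2° Ω.
Step 5 — Source phasor: V = 6.43∠37.6° V = 5.094 + j3.923 V.
Step 6 — Ohm's law: I = V / Z_total = (5.094 + j3.923) / (104.7 + j7.746) = 0.05116 + j0.03369 A.
Step 7 — Convert to polar: |I| = 0.06126 A, ∠I = 33.4°.

I = 0.06126∠33.4° A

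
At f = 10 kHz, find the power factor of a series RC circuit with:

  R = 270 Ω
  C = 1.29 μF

Step 1 — Angular frequency: ω = 2π·f = 2π·1e+04 = 6.283e+04 rad/s.
Step 2 — Component impedances:
  R: Z = R = 270 Ω
  C: Z = 1/(jωC) = -j/(ω·C) = 0 - j12.34 Ω
Step 3 — Series combination: Z_total = R + C = 270 - j12.34 Ω = 270.3∠-2.6° Ω.
Step 4 — Power factor: PF = cos(φ) = Re(Z)/|Z| = 270/270.28 = 0.999.
Step 5 — Type: Im(Z) = -12.34 ⇒ leading (phase φ = -2.6°).

PF = 0.999 (leading, φ = -2.6°)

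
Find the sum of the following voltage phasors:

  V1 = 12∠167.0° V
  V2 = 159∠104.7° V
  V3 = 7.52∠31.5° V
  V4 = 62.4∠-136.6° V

Step 1 — Convert each phasor to rectangular form:
  V1 = 12·(cos(167.0°) + j·sin(167.0°)) = -11.69 + j2.699 V
  V2 = 159·(cos(104.7°) + j·sin(104.7°)) = -40.35 + j153.8 V
  V3 = 7.52·(cos(31.5°) + j·sin(31.5°)) = 6.412 + j3.929 V
  V4 = 62.4·(cos(-136.6°) + j·sin(-136.6°)) = -45.34 - j42.87 V
Step 2 — Sum components: V_total = -90.97 + j117.5 V.
Step 3 — Convert to polar: |V_total| = 148.6 V, ∠V_total = 127.7°.

V_total = 148.6∠127.7° V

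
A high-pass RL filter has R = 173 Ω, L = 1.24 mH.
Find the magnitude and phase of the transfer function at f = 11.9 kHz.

Step 1 — Angular frequency: ω = 2π·1.19e+04 = 7.477e+04 rad/s.
Step 2 — Transfer function: H(jω) = jωL/(R + jωL).
Step 3 — Numerator jωL = j·92.71; denominator R + jωL = 173 + j92.71.
Step 4 — H = 0.2231 + j0.4163.
Step 5 — Magnitude: |H| = 0.4724 (-6.5 dB); phase: φ = 61.8°.

|H| = 0.4724 (-6.5 dB), φ = 61.8°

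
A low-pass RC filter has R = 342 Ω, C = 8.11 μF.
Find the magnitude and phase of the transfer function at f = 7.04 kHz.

Step 1 — Angular frequency: ω = 2π·7040 = 4.423e+04 rad/s.
Step 2 — Transfer function: H(jω) = 1/(1 + jωRC).
Step 3 — Denominator: 1 + jωRC = 1 + j·4.423e+04·342·8.11e-06 = 1 + j122.7.
Step 4 — H = 6.643e-05 - j0.00815.
Step 5 — Magnitude: |H| = 0.008151 (-41.8 dB); phase: φ = -89.5°.

|H| = 0.008151 (-41.8 dB), φ = -89.5°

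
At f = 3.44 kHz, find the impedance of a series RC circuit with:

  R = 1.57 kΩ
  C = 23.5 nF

Step 1 — Angular frequency: ω = 2π·f = 2π·3440 = 2.161e+04 rad/s.
Step 2 — Component impedances:
  R: Z = R = 1570 Ω
  C: Z = 1/(jωC) = -j/(ω·C) = 0 - j1969 Ω
Step 3 — Series combination: Z_total = R + C = 1570 - j1969 Ω = 2518∠-51.4° Ω.

Z = 1570 - j1969 Ω = 2518∠-51.4° Ω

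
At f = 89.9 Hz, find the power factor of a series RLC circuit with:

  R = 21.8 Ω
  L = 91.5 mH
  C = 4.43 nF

Step 1 — Angular frequency: ω = 2π·f = 2π·89.9 = 564.9 rad/s.
Step 2 — Component impedances:
  R: Z = R = 21.8 Ω
  L: Z = jωL = j·564.9·0.0915 = 0 + j51.68 Ω
  C: Z = 1/(jωC) = -j/(ω·C) = 0 - j3.996e+05 Ω
Step 3 — Series combination: Z_total = R + L + C = 21.8 - j3.996e+05 Ω = 3.996e+05∠-90.0° Ω.
Step 4 — Power factor: PF = cos(φ) = Re(Z)/|Z| = 21.8/3.9958e+05 = 5.456e-05.
Step 5 — Type: Im(Z) = -3.996e+05 ⇒ leading (phase φ = -90.0°).

PF = 5.456e-05 (leading, φ = -90.0°)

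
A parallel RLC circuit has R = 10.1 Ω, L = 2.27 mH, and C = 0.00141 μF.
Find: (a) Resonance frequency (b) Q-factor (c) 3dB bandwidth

Step 1 — Resonance: ω₀ = 1/√(LC) = 1/√(0.00227·1.41e-09) = 5.59e+05 rad/s.
Step 2 — f₀ = ω₀/(2π) = 8.896e+04 Hz.
Step 3 — Parallel Q: Q = R/(ω₀L) = 10.1/(5.59e+05·0.00227) = 0.00796.
Step 4 — Bandwidth: Δω = ω₀/Q = 7.022e+07 rad/s; BW = Δω/(2π) = 1.118e+07 Hz.

(a) f₀ = 8.896e+04 Hz  (b) Q = 0.00796  (c) BW = 1.118e+07 Hz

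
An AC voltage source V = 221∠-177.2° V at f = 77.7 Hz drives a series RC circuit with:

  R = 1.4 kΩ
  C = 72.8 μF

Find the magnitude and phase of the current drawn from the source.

Step 1 — Angular frequency: ω = 2π·f = 2π·77.7 = 488.2 rad/s.
Step 2 — Component impedances:
  R: Z = R = 1400 Ω
  C: Z = 1/(jωC) = -j/(ω·C) = 0 - j28.14 Ω
Step 3 — Series combination: Z_total = R + C = 1400 - j28.14 Ω = 1400∠-1.2° Ω.
Step 4 — Source phasor: V = 221∠-177.2° V = -220.7 - j10.8 V.
Step 5 — Ohm's law: I = V / Z_total = (-220.7 - j10.8) / (1400 - j28.14) = -0.1575 - j0.01088 A.
Step 6 — Convert to polar: |I| = 0.1578 A, ∠I = -176.0°.

I = 0.1578∠-176.0° A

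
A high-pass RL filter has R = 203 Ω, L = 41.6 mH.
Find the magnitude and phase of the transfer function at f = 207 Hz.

Step 1 — Angular frequency: ω = 2π·207 = 1301 rad/s.
Step 2 — Transfer function: H(jω) = jωL/(R + jωL).
Step 3 — Numerator jωL = j·54.11; denominator R + jωL = 203 + j54.11.
Step 4 — H = 0.06633 + j0.2489.
Step 5 — Magnitude: |H| = 0.2575 (-11.8 dB); phase: φ = 75.1°.

|H| = 0.2575 (-11.8 dB), φ = 75.1°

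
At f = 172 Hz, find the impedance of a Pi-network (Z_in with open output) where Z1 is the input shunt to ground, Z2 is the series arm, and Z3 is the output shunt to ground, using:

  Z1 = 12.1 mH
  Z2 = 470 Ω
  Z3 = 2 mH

Step 1 — Angular frequency: ω = 2π·f = 2π·172 = 1081 rad/s.
Step 2 — Component impedances:
  Z1: Z = jωL = j·1081·0.0121 = 0 + j13.08 Ω
  Z2: Z = R = 470 Ω
  Z3: Z = jωL = j·1081·0.002 = 0 + j2.161 Ω
Step 3 — With open output, the series arm Z2 and the output shunt Z3 appear in series to ground: Z2 + Z3 = 470 + j2.161 Ω.
Step 4 — Parallel with input shunt Z1: Z_in = Z1 || (Z2 + Z3) = 0.3634 + j13.06 Ω = 13.07∠88.4° Ω.

Z = 0.3634 + j13.06 Ω = 13.07∠88.4° Ω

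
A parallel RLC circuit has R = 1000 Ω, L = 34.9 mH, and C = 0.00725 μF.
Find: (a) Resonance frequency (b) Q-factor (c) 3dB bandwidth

Step 1 — Resonance: ω₀ = 1/√(LC) = 1/√(0.0349·7.25e-09) = 6.287e+04 rad/s.
Step 2 — f₀ = ω₀/(2π) = 1.001e+04 Hz.
Step 3 — Parallel Q: Q = R/(ω₀L) = 1000/(6.287e+04·0.0349) = 0.4558.
Step 4 — Bandwidth: Δω = ω₀/Q = 1.379e+05 rad/s; BW = Δω/(2π) = 2.195e+04 Hz.

(a) f₀ = 1.001e+04 Hz  (b) Q = 0.4558  (c) BW = 2.195e+04 Hz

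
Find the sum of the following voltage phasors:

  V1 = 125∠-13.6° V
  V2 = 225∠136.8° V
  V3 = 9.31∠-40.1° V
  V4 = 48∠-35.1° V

Step 1 — Convert each phasor to rectangular form:
  V1 = 125·(cos(-13.6°) + j·sin(-13.6°)) = 121.5 - j29.39 V
  V2 = 225·(cos(136.8°) + j·sin(136.8°)) = -164 + j154 V
  V3 = 9.31·(cos(-40.1°) + j·sin(-40.1°)) = 7.121 - j5.997 V
  V4 = 48·(cos(-35.1°) + j·sin(-35.1°)) = 39.27 - j27.6 V
Step 2 — Sum components: V_total = 3.87 + j91.03 V.
Step 3 — Convert to polar: |V_total| = 91.12 V, ∠V_total = 87.6°.

V_total = 91.12∠87.6° V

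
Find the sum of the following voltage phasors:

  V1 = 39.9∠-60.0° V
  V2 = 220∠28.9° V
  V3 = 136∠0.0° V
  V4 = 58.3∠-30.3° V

Step 1 — Convert each phasor to rectangular form:
  V1 = 39.9·(cos(-60.0°) + j·sin(-60.0°)) = 19.95 - j34.55 V
  V2 = 220·(cos(28.9°) + j·sin(28.9°)) = 192.6 + j106.3 V
  V3 = 136·(cos(0.0°) + j·sin(0.0°)) = 136 V
  V4 = 58.3·(cos(-30.3°) + j·sin(-30.3°)) = 50.34 - j29.41 V
Step 2 — Sum components: V_total = 398.9 + j42.35 V.
Step 3 — Convert to polar: |V_total| = 401.1 V, ∠V_total = 6.1°.

V_total = 401.1∠6.1° V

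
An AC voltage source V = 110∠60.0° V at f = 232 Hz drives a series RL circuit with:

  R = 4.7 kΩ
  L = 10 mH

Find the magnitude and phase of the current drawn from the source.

Step 1 — Angular frequency: ω = 2π·f = 2π·232 = 1458 rad/s.
Step 2 — Component impedances:
  R: Z = R = 4700 Ω
  L: Z = jωL = j·1458·0.01 = 0 + j14.58 Ω
Step 3 — Series combination: Z_total = R + L = 4700 + j14.58 Ω = 4700∠0.2° Ω.
Step 4 — Source phasor: V = 110∠60.0° V = 55 + j95.26 V.
Step 5 — Ohm's law: I = V / Z_total = (55 + j95.26) / (4700 + j14.58) = 0.01176 + j0.02023 A.
Step 6 — Convert to polar: |I| = 0.0234 A, ∠I = 59.8°.

I = 0.0234∠59.8° A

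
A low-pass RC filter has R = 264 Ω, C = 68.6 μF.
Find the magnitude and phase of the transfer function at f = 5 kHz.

Step 1 — Angular frequency: ω = 2π·5000 = 3.142e+04 rad/s.
Step 2 — Transfer function: H(jω) = 1/(1 + jωRC).
Step 3 — Denominator: 1 + jωRC = 1 + j·3.142e+04·264·6.86e-05 = 1 + j569.
Step 4 — H = 3.089e-06 - j0.001758.
Step 5 — Magnitude: |H| = 0.001758 (-55.1 dB); phase: φ = -89.9°.

|H| = 0.001758 (-55.1 dB), φ = -89.9°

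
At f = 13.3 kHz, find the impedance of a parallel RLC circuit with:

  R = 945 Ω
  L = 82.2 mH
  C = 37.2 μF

Step 1 — Angular frequency: ω = 2π·f = 2π·1.33e+04 = 8.357e+04 rad/s.
Step 2 — Component impedances:
  R: Z = R = 945 Ω
  L: Z = jωL = j·8.357e+04·0.0822 = 0 + j6869 Ω
  C: Z = 1/(jωC) = -j/(ω·C) = 0 - j0.3217 Ω
Step 3 — Parallel combination: 1/Z_total = 1/R + 1/L + 1/C; Z_total = 0.0001095 - j0.3217 Ω = 0.3217∠-90.0° Ω.

Z = 0.0001095 - j0.3217 Ω = 0.3217∠-90.0° Ω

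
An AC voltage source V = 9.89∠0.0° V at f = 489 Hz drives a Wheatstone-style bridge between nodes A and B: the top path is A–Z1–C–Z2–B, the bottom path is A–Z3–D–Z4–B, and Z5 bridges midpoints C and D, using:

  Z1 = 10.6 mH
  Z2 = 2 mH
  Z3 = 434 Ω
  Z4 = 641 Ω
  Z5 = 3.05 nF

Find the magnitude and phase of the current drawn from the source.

Step 1 — Angular frequency: ω = 2π·f = 2π·489 = 3072 rad/s.
Step 2 — Component impedances:
  Z1: Z = jωL = j·3072·0.0106 = 0 + j32.57 Ω
  Z2: Z = jωL = j·3072·0.002 = 0 + j6.145 Ω
  Z3: Z = R = 434 Ω
  Z4: Z = R = 641 Ω
  Z5: Z = 1/(jωC) = -j/(ω·C) = 0 - j1.067e+05 Ω
Step 3 — Bridge requires nodal analysis (the Z5 bridge couples midpoints C and D, so the two paths cannot be reduced to a simple series/parallel combination). Setting node B to ground and injecting 1 A at node A, the 3-node admittance system at A, C, D solves to V_A = Z_AB = 1.393 + j38.67 Ω = 38.69∠87.9° Ω.
Step 4 — Source phasor: V = 9.89∠0.0° V = 9.89 V.
Step 5 — Ohm's law: I = V / Z_total = (9.89) / (1.393 + j38.67) = 0.0092 - j0.2555 A.
Step 6 — Convert to polar: |I| = 0.2556 A, ∠I = -87.9°.

I = 0.2556∠-87.9° A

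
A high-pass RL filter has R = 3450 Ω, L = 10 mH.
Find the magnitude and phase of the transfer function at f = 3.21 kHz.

Step 1 — Angular frequency: ω = 2π·3210 = 2.017e+04 rad/s.
Step 2 — Transfer function: H(jω) = jωL/(R + jωL).
Step 3 — Numerator jωL = j·201.7; denominator R + jωL = 3450 + j201.7.
Step 4 — H = 0.003406 + j0.05826.
Step 5 — Magnitude: |H| = 0.05836 (-24.7 dB); phase: φ = 86.7°.

|H| = 0.05836 (-24.7 dB), φ = 86.7°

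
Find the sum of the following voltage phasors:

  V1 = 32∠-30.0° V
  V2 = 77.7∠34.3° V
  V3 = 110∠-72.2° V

Step 1 — Convert each phasor to rectangular form:
  V1 = 32·(cos(-30.0°) + j·sin(-30.0°)) = 27.71 - j16 V
  V2 = 77.7·(cos(34.3°) + j·sin(34.3°)) = 64.19 + j43.79 V
  V3 = 110·(cos(-72.2°) + j·sin(-72.2°)) = 33.63 - j104.7 V
Step 2 — Sum components: V_total = 125.5 - j76.95 V.
Step 3 — Convert to polar: |V_total| = 147.2 V, ∠V_total = -31.5°.

V_total = 147.2∠-31.5° V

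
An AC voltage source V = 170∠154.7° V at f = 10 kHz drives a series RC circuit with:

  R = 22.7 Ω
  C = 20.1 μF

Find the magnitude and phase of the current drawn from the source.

Step 1 — Angular frequency: ω = 2π·f = 2π·1e+04 = 6.283e+04 rad/s.
Step 2 — Component impedances:
  R: Z = R = 22.7 Ω
  C: Z = 1/(jωC) = -j/(ω·C) = 0 - j0.7918 Ω
Step 3 — Series combination: Z_total = R + C = 22.7 - j0.7918 Ω = 22.71∠-2.0° Ω.
Step 4 — Source phasor: V = 170∠154.7° V = -153.7 + j72.65 V.
Step 5 — Ohm's law: I = V / Z_total = (-153.7 + j72.65) / (22.7 - j0.7918) = -6.874 + j2.961 A.
Step 6 — Convert to polar: |I| = 7.484 A, ∠I = 156.7°.

I = 7.484∠156.7° A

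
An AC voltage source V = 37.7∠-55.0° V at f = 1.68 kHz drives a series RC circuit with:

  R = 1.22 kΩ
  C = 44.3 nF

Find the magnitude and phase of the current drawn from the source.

Step 1 — Angular frequency: ω = 2π·f = 2π·1680 = 1.056e+04 rad/s.
Step 2 — Component impedances:
  R: Z = R = 1220 Ω
  C: Z = 1/(jωC) = -j/(ω·C) = 0 - j2138 Ω
Step 3 — Series combination: Z_total = R + C = 1220 - j2138 Ω = 2462∠-60.3° Ω.
Step 4 — Source phasor: V = 37.7∠-55.0° V = 21.62 - j30.88 V.
Step 5 — Ohm's law: I = V / Z_total = (21.62 - j30.88) / (1220 - j2138) = 0.01525 + j0.001413 A.
Step 6 — Convert to polar: |I| = 0.01531 A, ∠I = 5.3°.

I = 0.01531∠5.3° A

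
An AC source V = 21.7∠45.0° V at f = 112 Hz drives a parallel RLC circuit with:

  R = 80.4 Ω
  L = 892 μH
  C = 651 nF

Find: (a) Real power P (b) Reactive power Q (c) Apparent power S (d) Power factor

Step 1 — Angular frequency: ω = 2π·f = 2π·112 = 703.7 rad/s.
Step 2 — Component impedances:
  R: Z = R = 80.4 Ω
  L: Z = jωL = j·703.7·0.000892 = 0 + j0.6277 Ω
  C: Z = 1/(jωC) = -j/(ω·C) = 0 - j2183 Ω
Step 3 — Parallel combination: 1/Z_total = 1/R + 1/L + 1/C; Z_total = 0.004903 + j0.6279 Ω = 0.6279∠89.6° Ω.
Step 4 — Source phasor: V = 21.7∠45.0° V = 15.34 + j15.34 V.
Step 5 — Current: I = V / Z = 24.63 - j24.25 A = 34.56∠-44.6° A.
Step 6 — Complex power: S = V·I* = 5.857 + j749.9 VA.
Step 7 — Real power: P = Re(S) = 5.857 W.
Step 8 — Reactive power: Q = Im(S) = 749.9 VAR.
Step 9 — Apparent power: |S| = 750 VA.
Step 10 — Power factor: PF = P/|S| = 0.007809 (lagging).

(a) P = 5.857 W  (b) Q = 749.9 VAR  (c) S = 750 VA  (d) PF = 0.007809 (lagging)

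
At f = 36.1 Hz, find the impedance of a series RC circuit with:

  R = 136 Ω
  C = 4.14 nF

Step 1 — Angular frequency: ω = 2π·f = 2π·36.1 = 226.8 rad/s.
Step 2 — Component impedances:
  R: Z = R = 136 Ω
  C: Z = 1/(jωC) = -j/(ω·C) = 0 - j1.065e+06 Ω
Step 3 — Series combination: Z_total = R + C = 136 - j1.065e+06 Ω = 1.065e+06∠-90.0° Ω.

Z = 136 - j1.065e+06 Ω = 1.065e+06∠-90.0° Ω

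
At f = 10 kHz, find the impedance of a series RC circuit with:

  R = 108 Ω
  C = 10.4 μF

Step 1 — Angular frequency: ω = 2π·f = 2π·1e+04 = 6.283e+04 rad/s.
Step 2 — Component impedances:
  R: Z = R = 108 Ω
  C: Z = 1/(jωC) = -j/(ω·C) = 0 - j1.53 Ω
Step 3 — Series combination: Z_total = R + C = 108 - j1.53 Ω = 108∠-0.8° Ω.

Z = 108 - j1.53 Ω = 108∠-0.8° Ω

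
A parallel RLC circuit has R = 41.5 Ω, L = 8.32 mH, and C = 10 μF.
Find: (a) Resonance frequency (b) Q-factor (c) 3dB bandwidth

Step 1 — Resonance: ω₀ = 1/√(LC) = 1/√(0.00832·1e-05) = 3467 rad/s.
Step 2 — f₀ = ω₀/(2π) = 551.8 Hz.
Step 3 — Parallel Q: Q = R/(ω₀L) = 41.5/(3467·0.00832) = 1.439.
Step 4 — Bandwidth: Δω = ω₀/Q = 2410 rad/s; BW = Δω/(2π) = 383.5 Hz.

(a) f₀ = 551.8 Hz  (b) Q = 1.439  (c) BW = 383.5 Hz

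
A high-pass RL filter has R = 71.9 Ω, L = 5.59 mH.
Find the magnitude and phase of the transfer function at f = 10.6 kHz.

Step 1 — Angular frequency: ω = 2π·1.06e+04 = 6.66e+04 rad/s.
Step 2 — Transfer function: H(jω) = jωL/(R + jωL).
Step 3 — Numerator jωL = j·372.3; denominator R + jωL = 71.9 + j372.3.
Step 4 — H = 0.964 + j0.1862.
Step 5 — Magnitude: |H| = 0.9819 (-0.2 dB); phase: φ = 10.9°.

|H| = 0.9819 (-0.2 dB), φ = 10.9°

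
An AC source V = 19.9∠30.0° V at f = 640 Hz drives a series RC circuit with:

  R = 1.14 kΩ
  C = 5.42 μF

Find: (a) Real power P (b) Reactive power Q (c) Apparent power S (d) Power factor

Step 1 — Angular frequency: ω = 2π·f = 2π·640 = 4021 rad/s.
Step 2 — Component impedances:
  R: Z = R = 1140 Ω
  C: Z = 1/(jωC) = -j/(ω·C) = 0 - j45.88 Ω
Step 3 — Series combination: Z_total = R + C = 1140 - j45.88 Ω = 1141∠-2.3° Ω.
Step 4 — Source phasor: V = 19.9∠30.0° V = 17.23 + j9.95 V.
Step 5 — Current: I = V / Z = 0.01474 + j0.009321 A = 0.01744∠32.3° A.
Step 6 — Complex power: S = V·I* = 0.3468 - j0.01396 VA.
Step 7 — Real power: P = Re(S) = 0.3468 W.
Step 8 — Reactive power: Q = Im(S) = -0.01396 VAR.
Step 9 — Apparent power: |S| = 0.3471 VA.
Step 10 — Power factor: PF = P/|S| = 0.9992 (leading).

(a) P = 0.3468 W  (b) Q = -0.01396 VAR  (c) S = 0.3471 VA  (d) PF = 0.9992 (leading)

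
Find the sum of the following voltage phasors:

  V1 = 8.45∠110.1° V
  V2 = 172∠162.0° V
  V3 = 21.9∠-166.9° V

Step 1 — Convert each phasor to rectangular form:
  V1 = 8.45·(cos(110.1°) + j·sin(110.1°)) = -2.904 + j7.935 V
  V2 = 172·(cos(162.0°) + j·sin(162.0°)) = -163.6 + j53.15 V
  V3 = 21.9·(cos(-166.9°) + j·sin(-166.9°)) = -21.33 - j4.964 V
Step 2 — Sum components: V_total = -187.8 + j56.12 V.
Step 3 — Convert to polar: |V_total| = 196 V, ∠V_total = 163.4°.

V_total = 196∠163.4° V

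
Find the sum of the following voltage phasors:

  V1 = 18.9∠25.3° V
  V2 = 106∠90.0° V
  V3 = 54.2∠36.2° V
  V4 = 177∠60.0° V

Step 1 — Convert each phasor to rectangular form:
  V1 = 18.9·(cos(25.3°) + j·sin(25.3°)) = 17.09 + j8.077 V
  V2 = 106·(cos(90.0°) + j·sin(90.0°)) = 0 + j106 V
  V3 = 54.2·(cos(36.2°) + j·sin(36.2°)) = 43.74 + j32.01 V
  V4 = 177·(cos(60.0°) + j·sin(60.0°)) = 88.5 + j153.3 V
Step 2 — Sum components: V_total = 149.3 + j299.4 V.
Step 3 — Convert to polar: |V_total| = 334.5 V, ∠V_total = 63.5°.

V_total = 334.5∠63.5° V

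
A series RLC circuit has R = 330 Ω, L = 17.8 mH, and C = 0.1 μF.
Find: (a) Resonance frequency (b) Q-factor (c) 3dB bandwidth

Step 1 — Resonance: ω₀ = 1/√(LC) = 1/√(0.0178·1e-07) = 2.37e+04 rad/s.
Step 2 — f₀ = ω₀/(2π) = 3772 Hz.
Step 3 — Series Q: Q = ω₀L/R = 2.37e+04·0.0178/330 = 1.278.
Step 4 — Bandwidth: Δω = ω₀/Q = 1.854e+04 rad/s; BW = Δω/(2π) = 2951 Hz.

(a) f₀ = 3772 Hz  (b) Q = 1.278  (c) BW = 2951 Hz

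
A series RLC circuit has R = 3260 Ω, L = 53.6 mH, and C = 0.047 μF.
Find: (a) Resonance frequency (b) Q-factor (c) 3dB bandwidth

Step 1 — Resonance condition Im(Z)=0 gives ω₀ = 1/√(LC).
Step 2 — ω₀ = 1/√(0.0536·4.7e-08) = 1.992e+04 rad/s.
Step 3 — f₀ = ω₀/(2π) = 3171 Hz.
Step 4 — Series Q: Q = ω₀L/R = 1.992e+04·0.0536/3260 = 0.3276.
Step 5 — 3dB bandwidth: Δω = ω₀/Q = 6.082e+04 rad/s; BW = Δω/(2π) = 9680 Hz.

(a) f₀ = 3171 Hz  (b) Q = 0.3276  (c) BW = 9680 Hz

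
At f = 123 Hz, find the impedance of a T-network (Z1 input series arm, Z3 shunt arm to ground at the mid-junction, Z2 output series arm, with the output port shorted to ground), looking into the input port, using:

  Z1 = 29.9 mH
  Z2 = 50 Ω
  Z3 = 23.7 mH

Step 1 — Angular frequency: ω = 2π·f = 2π·123 = 772.8 rad/s.
Step 2 — Component impedances:
  Z1: Z = jωL = j·772.8·0.0299 = 0 + j23.11 Ω
  Z2: Z = R = 50 Ω
  Z3: Z = jωL = j·772.8·0.0237 = 0 + j18.32 Ω
Step 3 — With the output port shorted to ground, the output series arm Z2 runs from the junction to ground; the shunt arm Z3 also runs from the junction to ground. They appear in parallel: Z3 || Z2 = 5.916 + j16.15 Ω.
Step 4 — Series with input arm Z1: Z_in = Z1 + (Z3 || Z2) = 5.916 + j39.26 Ω = 39.7∠81.4° Ω.

Z = 5.916 + j39.26 Ω = 39.7∠81.4° Ω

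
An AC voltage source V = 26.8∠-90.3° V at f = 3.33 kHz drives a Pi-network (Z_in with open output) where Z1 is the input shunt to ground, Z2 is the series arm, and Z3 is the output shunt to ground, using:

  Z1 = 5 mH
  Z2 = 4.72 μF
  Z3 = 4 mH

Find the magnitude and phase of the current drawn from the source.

Step 1 — Angular frequency: ω = 2π·f = 2π·3330 = 2.092e+04 rad/s.
Step 2 — Component impedances:
  Z1: Z = jωL = j·2.092e+04·0.005 = 0 + j104.6 Ω
  Z2: Z = 1/(jωC) = -j/(ω·C) = 0 - j10.13 Ω
  Z3: Z = jωL = j·2.092e+04·0.004 = 0 + j83.69 Ω
Step 3 — With open output, the series arm Z2 and the output shunt Z3 appear in series to ground: Z2 + Z3 = 0 + j73.57 Ω.
Step 4 — Parallel with input shunt Z1: Z_in = Z1 || (Z2 + Z3) = 0 + j43.19 Ω = 43.19∠90.0° Ω.
Step 5 — Source phasor: V = 26.8∠-90.3° V = -0.1403 - j26.8 V.
Step 6 — Ohm's law: I = V / Z_total = (-0.1403 - j26.8) / (0 + j43.19) = -0.6205 + j0.003249 A.
Step 7 — Convert to polar: |I| = 0.6205 A, ∠I = 179.7°.

I = 0.6205∠179.7° A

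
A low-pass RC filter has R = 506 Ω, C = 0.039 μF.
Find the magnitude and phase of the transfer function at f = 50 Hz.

Step 1 — Angular frequency: ω = 2π·50 = 314.2 rad/s.
Step 2 — Transfer function: H(jω) = 1/(1 + jωRC).
Step 3 — Denominator: 1 + jωRC = 1 + j·314.2·506·3.9e-08 = 1 + j0.0062.
Step 4 — H = 1 - j0.006199.
Step 5 — Magnitude: |H| = 1 (-0.0 dB); phase: φ = -0.4°.

|H| = 1 (-0.0 dB), φ = -0.4°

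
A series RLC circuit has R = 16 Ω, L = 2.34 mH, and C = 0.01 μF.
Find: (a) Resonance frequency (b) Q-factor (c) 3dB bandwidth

Step 1 — Resonance condition Im(Z)=0 gives ω₀ = 1/√(LC).
Step 2 — ω₀ = 1/√(0.00234·1e-08) = 2.067e+05 rad/s.
Step 3 — f₀ = ω₀/(2π) = 3.29e+04 Hz.
Step 4 — Series Q: Q = ω₀L/R = 2.067e+05·0.00234/16 = 30.23.
Step 5 — 3dB bandwidth: Δω = ω₀/Q = 6838 rad/s; BW = Δω/(2π) = 1088 Hz.

(a) f₀ = 3.29e+04 Hz  (b) Q = 30.23  (c) BW = 1088 Hz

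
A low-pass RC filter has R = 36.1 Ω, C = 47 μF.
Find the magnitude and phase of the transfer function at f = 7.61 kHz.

Step 1 — Angular frequency: ω = 2π·7610 = 4.782e+04 rad/s.
Step 2 — Transfer function: H(jω) = 1/(1 + jωRC).
Step 3 — Denominator: 1 + jωRC = 1 + j·4.782e+04·36.1·4.7e-05 = 1 + j81.13.
Step 4 — H = 0.0001519 - j0.01232.
Step 5 — Magnitude: |H| = 0.01233 (-38.2 dB); phase: φ = -89.3°.

|H| = 0.01233 (-38.2 dB), φ = -89.3°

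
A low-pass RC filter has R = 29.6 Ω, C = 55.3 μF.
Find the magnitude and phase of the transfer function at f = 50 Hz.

Step 1 — Angular frequency: ω = 2π·50 = 314.2 rad/s.
Step 2 — Transfer function: H(jω) = 1/(1 + jωRC).
Step 3 — Denominator: 1 + jωRC = 1 + j·314.2·29.6·5.53e-05 = 1 + j0.5142.
Step 4 — H = 0.7909 - j0.4067.
Step 5 — Magnitude: |H| = 0.8893 (-1.0 dB); phase: φ = -27.2°.

|H| = 0.8893 (-1.0 dB), φ = -27.2°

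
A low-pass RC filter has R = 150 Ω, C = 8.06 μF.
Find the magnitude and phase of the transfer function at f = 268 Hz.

Step 1 — Angular frequency: ω = 2π·268 = 1684 rad/s.
Step 2 — Transfer function: H(jω) = 1/(1 + jωRC).
Step 3 — Denominator: 1 + jωRC = 1 + j·1684·150·8.06e-06 = 1 + j2.036.
Step 4 — H = 0.1944 - j0.3957.
Step 5 — Magnitude: |H| = 0.4409 (-7.1 dB); phase: φ = -63.8°.

|H| = 0.4409 (-7.1 dB), φ = -63.8°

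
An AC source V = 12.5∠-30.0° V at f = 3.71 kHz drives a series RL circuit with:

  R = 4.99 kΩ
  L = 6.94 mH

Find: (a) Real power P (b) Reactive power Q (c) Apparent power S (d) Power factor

Step 1 — Angular frequency: ω = 2π·f = 2π·3710 = 2.331e+04 rad/s.
Step 2 — Component impedances:
  R: Z = R = 4990 Ω
  L: Z = jωL = j·2.331e+04·0.00694 = 0 + j161.8 Ω
Step 3 — Series combination: Z_total = R + L = 4990 + j161.8 Ω = 4993∠1.9° Ω.
Step 4 — Source phasor: V = 12.5∠-30.0° V = 10.83 - j6.25 V.
Step 5 — Current: I = V / Z = 0.002127 - j0.001321 A = 0.002504∠-31.9° A.
Step 6 — Complex power: S = V·I* = 0.03128 + j0.001014 VA.
Step 7 — Real power: P = Re(S) = 0.03128 W.
Step 8 — Reactive power: Q = Im(S) = 0.001014 VAR.
Step 9 — Apparent power: |S| = 0.0313 VA.
Step 10 — Power factor: PF = P/|S| = 0.9995 (lagging).

(a) P = 0.03128 W  (b) Q = 0.001014 VAR  (c) S = 0.0313 VA  (d) PF = 0.9995 (lagging)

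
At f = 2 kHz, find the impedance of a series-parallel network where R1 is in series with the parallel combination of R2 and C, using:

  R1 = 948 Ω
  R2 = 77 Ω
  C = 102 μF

Step 1 — Angular frequency: ω = 2π·f = 2π·2000 = 1.257e+04 rad/s.
Step 2 — Component impedances:
  R1: Z = R = 948 Ω
  R2: Z = R = 77 Ω
  C: Z = 1/(jωC) = -j/(ω·C) = 0 - j0.7802 Ω
Step 3 — Parallel branch: R2 || C = 1/(1/R2 + 1/C) = 0.007904 - j0.7801 Ω.
Step 4 — Series with R1: Z_total = R1 + (R2 || C) = 948 - j0.7801 Ω = 948∠-0.0° Ω.

Z = 948 - j0.7801 Ω = 948∠-0.0° Ω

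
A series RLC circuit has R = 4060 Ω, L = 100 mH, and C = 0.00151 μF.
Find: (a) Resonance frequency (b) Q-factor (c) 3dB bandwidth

Step 1 — Resonance: ω₀ = 1/√(LC) = 1/√(0.1·1.51e-09) = 8.138e+04 rad/s.
Step 2 — f₀ = ω₀/(2π) = 1.295e+04 Hz.
Step 3 — Series Q: Q = ω₀L/R = 8.138e+04·0.1/4060 = 2.004.
Step 4 — Bandwidth: Δω = ω₀/Q = 4.06e+04 rad/s; BW = Δω/(2π) = 6462 Hz.

(a) f₀ = 1.295e+04 Hz  (b) Q = 2.004  (c) BW = 6462 Hz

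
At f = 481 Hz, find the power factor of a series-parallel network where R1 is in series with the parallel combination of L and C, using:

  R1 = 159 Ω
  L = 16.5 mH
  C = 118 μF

Step 1 — Angular frequency: ω = 2π·f = 2π·481 = 3022 rad/s.
Step 2 — Component impedances:
  R1: Z = R = 159 Ω
  L: Z = jωL = j·3022·0.0165 = 0 + j49.87 Ω
  C: Z = 1/(jωC) = -j/(ω·C) = 0 - j2.804 Ω
Step 3 — Parallel branch: L || C = 1/(1/L + 1/C) = 0 - j2.971 Ω.
Step 4 — Series with R1: Z_total = R1 + (L || C) = 159 - j2.971 Ω = 159∠-1.1° Ω.
Step 5 — Power factor: PF = cos(φ) = Re(Z)/|Z| = 159/159.03 = 0.9998.
Step 6 — Type: Im(Z) = -2.971 ⇒ leading (phase φ = -1.1°).

PF = 0.9998 (leading, φ = -1.1°)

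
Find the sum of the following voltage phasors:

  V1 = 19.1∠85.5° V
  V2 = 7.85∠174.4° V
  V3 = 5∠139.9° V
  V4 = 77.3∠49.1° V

Step 1 — Convert each phasor to rectangular form:
  V1 = 19.1·(cos(85.5°) + j·sin(85.5°)) = 1.499 + j19.04 V
  V2 = 7.85·(cos(174.4°) + j·sin(174.4°)) = -7.813 + j0.766 V
  V3 = 5·(cos(139.9°) + j·sin(139.9°)) = -3.825 + j3.221 V
  V4 = 77.3·(cos(49.1°) + j·sin(49.1°)) = 50.61 + j58.43 V
Step 2 — Sum components: V_total = 40.47 + j81.46 V.
Step 3 — Convert to polar: |V_total| = 90.96 V, ∠V_total = 63.6°.

V_total = 90.96∠63.6° V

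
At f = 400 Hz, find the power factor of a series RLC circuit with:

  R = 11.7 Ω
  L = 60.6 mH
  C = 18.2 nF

Step 1 — Angular frequency: ω = 2π·f = 2π·400 = 2513 rad/s.
Step 2 — Component impedances:
  R: Z = R = 11.7 Ω
  L: Z = jωL = j·2513·0.0606 = 0 + j152.3 Ω
  C: Z = 1/(jωC) = -j/(ω·C) = 0 - j2.186e+04 Ω
Step 3 — Series combination: Z_total = R + L + C = 11.7 - j2.171e+04 Ω = 2.171e+04∠-90.0° Ω.
Step 4 — Power factor: PF = cos(φ) = Re(Z)/|Z| = 11.7/2.171e+04 = 0.0005389.
Step 5 — Type: Im(Z) = -2.171e+04 ⇒ leading (phase φ = -90.0°).

PF = 0.0005389 (leading, φ = -90.0°)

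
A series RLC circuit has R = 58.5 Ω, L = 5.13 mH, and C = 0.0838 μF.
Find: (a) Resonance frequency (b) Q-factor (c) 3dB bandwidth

Step 1 — Resonance: ω₀ = 1/√(LC) = 1/√(0.00513·8.38e-08) = 4.823e+04 rad/s.
Step 2 — f₀ = ω₀/(2π) = 7676 Hz.
Step 3 — Series Q: Q = ω₀L/R = 4.823e+04·0.00513/58.5 = 4.229.
Step 4 — Bandwidth: Δω = ω₀/Q = 1.14e+04 rad/s; BW = Δω/(2π) = 1815 Hz.

(a) f₀ = 7676 Hz  (b) Q = 4.229  (c) BW = 1815 Hz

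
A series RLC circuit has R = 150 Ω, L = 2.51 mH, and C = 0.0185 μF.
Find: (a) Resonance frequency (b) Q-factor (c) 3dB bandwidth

Step 1 — Resonance condition Im(Z)=0 gives ω₀ = 1/√(LC).
Step 2 — ω₀ = 1/√(0.00251·1.85e-08) = 1.467e+05 rad/s.
Step 3 — f₀ = ω₀/(2π) = 2.336e+04 Hz.
Step 4 — Series Q: Q = ω₀L/R = 1.467e+05·0.00251/150 = 2.456.
Step 5 — 3dB bandwidth: Δω = ω₀/Q = 5.976e+04 rad/s; BW = Δω/(2π) = 9511 Hz.

(a) f₀ = 2.336e+04 Hz  (b) Q = 2.456  (c) BW = 9511 Hz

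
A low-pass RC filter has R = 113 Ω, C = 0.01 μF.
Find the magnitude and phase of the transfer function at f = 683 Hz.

Step 1 — Angular frequency: ω = 2π·683 = 4291 rad/s.
Step 2 — Transfer function: H(jω) = 1/(1 + jωRC).
Step 3 — Denominator: 1 + jωRC = 1 + j·4291·113·1e-08 = 1 + j0.004849.
Step 4 — H = 1 - j0.004849.
Step 5 — Magnitude: |H| = 1 (-0.0 dB); phase: φ = -0.3°.

|H| = 1 (-0.0 dB), φ = -0.3°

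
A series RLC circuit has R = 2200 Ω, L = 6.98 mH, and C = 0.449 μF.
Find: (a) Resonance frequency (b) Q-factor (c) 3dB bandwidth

Step 1 — Resonance: ω₀ = 1/√(LC) = 1/√(0.00698·4.49e-07) = 1.786e+04 rad/s.
Step 2 — f₀ = ω₀/(2π) = 2843 Hz.
Step 3 — Series Q: Q = ω₀L/R = 1.786e+04·0.00698/2200 = 0.05667.
Step 4 — Bandwidth: Δω = ω₀/Q = 3.152e+05 rad/s; BW = Δω/(2π) = 5.016e+04 Hz.

(a) f₀ = 2843 Hz  (b) Q = 0.05667  (c) BW = 5.016e+04 Hz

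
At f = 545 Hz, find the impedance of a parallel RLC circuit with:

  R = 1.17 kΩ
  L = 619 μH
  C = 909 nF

Step 1 — Angular frequency: ω = 2π·f = 2π·545 = 3424 rad/s.
Step 2 — Component impedances:
  R: Z = R = 1170 Ω
  L: Z = jωL = j·3424·0.000619 = 0 + j2.12 Ω
  C: Z = 1/(jωC) = -j/(ω·C) = 0 - j321.3 Ω
Step 3 — Parallel combination: 1/Z_total = 1/R + 1/L + 1/C; Z_total = 0.003891 + j2.134 Ω = 2.134∠89.9° Ω.

Z = 0.003891 + j2.134 Ω = 2.134∠89.9° Ω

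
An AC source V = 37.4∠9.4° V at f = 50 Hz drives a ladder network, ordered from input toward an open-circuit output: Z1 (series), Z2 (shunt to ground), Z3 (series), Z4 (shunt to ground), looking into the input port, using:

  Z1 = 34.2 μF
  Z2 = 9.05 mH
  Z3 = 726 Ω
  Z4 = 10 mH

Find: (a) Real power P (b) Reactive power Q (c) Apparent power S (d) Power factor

Step 1 — Angular frequency: ω = 2π·f = 2π·50 = 314.2 rad/s.
Step 2 — Component impedances:
  Z1: Z = 1/(jωC) = -j/(ω·C) = 0 - j93.07 Ω
  Z2: Z = jωL = j·314.2·0.00905 = 0 + j2.843 Ω
  Z3: Z = R = 726 Ω
  Z4: Z = jωL = j·314.2·0.01 = 0 + j3.142 Ω
Step 3 — Ladder network (open output): work backward from the far end, alternating series and parallel combinations. Z_in = 0.01113 - j90.23 Ω = 90.23∠-90.0° Ω.
Step 4 — Source phasor: V = 37.4∠9.4° V = 36.9 + j6.108 V.
Step 5 — Current: I = V / Z = -0.06765 + j0.4089 A = 0.4145∠99.4° A.
Step 6 — Complex power: S = V·I* = 0.001913 - j15.5 VA.
Step 7 — Real power: P = Re(S) = 0.001913 W.
Step 8 — Reactive power: Q = Im(S) = -15.5 VAR.
Step 9 — Apparent power: |S| = 15.5 VA.
Step 10 — Power factor: PF = P/|S| = 0.0001234 (leading).

(a) P = 0.001913 W  (b) Q = -15.5 VAR  (c) S = 15.5 VA  (d) PF = 0.0001234 (leading)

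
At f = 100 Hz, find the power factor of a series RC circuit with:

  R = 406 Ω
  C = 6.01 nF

Step 1 — Angular frequency: ω = 2π·f = 2π·100 = 628.3 rad/s.
Step 2 — Component impedances:
  R: Z = R = 406 Ω
  C: Z = 1/(jωC) = -j/(ω·C) = 0 - j2.648e+05 Ω
Step 3 — Series combination: Z_total = R + C = 406 - j2.648e+05 Ω = 2.648e+05∠-89.9° Ω.
Step 4 — Power factor: PF = cos(φ) = Re(Z)/|Z| = 406/2.648e+05 = 0.001533.
Step 5 — Type: Im(Z) = -2.648e+05 ⇒ leading (phase φ = -89.9°).

PF = 0.001533 (leading, φ = -89.9°)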